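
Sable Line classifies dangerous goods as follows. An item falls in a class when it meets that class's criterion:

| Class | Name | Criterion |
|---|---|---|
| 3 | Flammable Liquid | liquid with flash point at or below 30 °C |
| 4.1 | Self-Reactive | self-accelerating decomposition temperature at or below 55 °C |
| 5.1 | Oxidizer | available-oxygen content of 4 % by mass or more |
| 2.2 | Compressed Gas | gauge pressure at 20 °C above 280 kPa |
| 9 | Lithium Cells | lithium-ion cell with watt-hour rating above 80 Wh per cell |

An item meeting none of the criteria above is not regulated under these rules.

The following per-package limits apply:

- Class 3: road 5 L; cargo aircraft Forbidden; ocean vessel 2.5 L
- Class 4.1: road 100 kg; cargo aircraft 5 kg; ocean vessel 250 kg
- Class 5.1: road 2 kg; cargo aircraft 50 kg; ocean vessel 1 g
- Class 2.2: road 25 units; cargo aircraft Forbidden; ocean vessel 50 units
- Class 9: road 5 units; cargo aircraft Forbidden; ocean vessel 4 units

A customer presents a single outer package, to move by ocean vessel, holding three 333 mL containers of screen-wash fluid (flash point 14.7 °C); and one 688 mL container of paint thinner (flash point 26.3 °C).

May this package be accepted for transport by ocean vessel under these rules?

The screen-wash fluid has flash point 14.7 °C, which is ≤ 30 °C, so it is Class 3 (Flammable Liquid).
Flash point 26.3 °C meets the Class 3 criterion (Flammable Liquid), so the paint thinner is Class 3.
Total Class 3: (three 333 mL containers = 999 mL) + 688 mL = 1.687 L.
That is within the Class 3 ocean vessel limit of 2.5 L.

Yes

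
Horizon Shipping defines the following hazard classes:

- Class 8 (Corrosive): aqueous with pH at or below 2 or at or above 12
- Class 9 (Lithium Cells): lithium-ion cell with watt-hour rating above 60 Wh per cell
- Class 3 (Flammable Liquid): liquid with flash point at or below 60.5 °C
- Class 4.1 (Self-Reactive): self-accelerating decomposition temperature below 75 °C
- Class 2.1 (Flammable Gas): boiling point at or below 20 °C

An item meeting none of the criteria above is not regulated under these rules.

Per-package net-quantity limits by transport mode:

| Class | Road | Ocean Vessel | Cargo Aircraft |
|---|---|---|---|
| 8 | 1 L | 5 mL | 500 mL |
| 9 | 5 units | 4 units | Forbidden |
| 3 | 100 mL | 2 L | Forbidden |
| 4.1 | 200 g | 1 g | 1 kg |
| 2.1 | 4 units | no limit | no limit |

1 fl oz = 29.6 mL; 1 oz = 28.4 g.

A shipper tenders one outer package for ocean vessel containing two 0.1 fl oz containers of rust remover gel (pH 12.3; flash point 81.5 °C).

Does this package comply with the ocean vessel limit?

No

With pH 12.3 (≥ 12), the rust remover gel falls in Class 8.
Class 8 quantity: two 0.1 fl oz containers = 5.92 mL.
That exceeds the Class 8 ocean vessel limit of 5 mL.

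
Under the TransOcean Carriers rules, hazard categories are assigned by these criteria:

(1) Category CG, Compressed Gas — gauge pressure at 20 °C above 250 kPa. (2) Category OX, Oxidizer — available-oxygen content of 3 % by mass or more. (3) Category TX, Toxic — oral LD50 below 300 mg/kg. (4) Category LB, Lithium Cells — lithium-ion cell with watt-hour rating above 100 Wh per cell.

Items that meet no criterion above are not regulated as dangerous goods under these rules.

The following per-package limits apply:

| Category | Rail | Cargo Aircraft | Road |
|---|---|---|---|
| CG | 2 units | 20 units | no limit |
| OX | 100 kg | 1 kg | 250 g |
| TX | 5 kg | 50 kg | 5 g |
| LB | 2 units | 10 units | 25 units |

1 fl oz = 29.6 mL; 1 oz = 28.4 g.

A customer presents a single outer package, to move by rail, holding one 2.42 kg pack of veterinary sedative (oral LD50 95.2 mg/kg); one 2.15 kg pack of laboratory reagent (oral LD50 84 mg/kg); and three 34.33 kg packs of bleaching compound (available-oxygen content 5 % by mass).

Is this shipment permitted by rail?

With oral LD50 95.2 mg/kg (< 300 mg/kg), the veterinary sedative falls in Category TX.
Oral LD50 84 mg/kg meets the Category TX criterion (Toxic), so the laboratory reagent is Category TX.
Available-oxygen content 5 % by mass meets the Category OX criterion (Oxidizer), so the bleaching compound is Category OX.
Category OX quantity: three 34.33 kg packs = 102.99 kg.
102.99 kg exceeds the rail limit of 100 kg for Category OX.
Category TX net quantity: 2.42 kg + 2.15 kg = 4.57 kg.
4.57 kg is within the rail limit of 5 kg for Category TX.

No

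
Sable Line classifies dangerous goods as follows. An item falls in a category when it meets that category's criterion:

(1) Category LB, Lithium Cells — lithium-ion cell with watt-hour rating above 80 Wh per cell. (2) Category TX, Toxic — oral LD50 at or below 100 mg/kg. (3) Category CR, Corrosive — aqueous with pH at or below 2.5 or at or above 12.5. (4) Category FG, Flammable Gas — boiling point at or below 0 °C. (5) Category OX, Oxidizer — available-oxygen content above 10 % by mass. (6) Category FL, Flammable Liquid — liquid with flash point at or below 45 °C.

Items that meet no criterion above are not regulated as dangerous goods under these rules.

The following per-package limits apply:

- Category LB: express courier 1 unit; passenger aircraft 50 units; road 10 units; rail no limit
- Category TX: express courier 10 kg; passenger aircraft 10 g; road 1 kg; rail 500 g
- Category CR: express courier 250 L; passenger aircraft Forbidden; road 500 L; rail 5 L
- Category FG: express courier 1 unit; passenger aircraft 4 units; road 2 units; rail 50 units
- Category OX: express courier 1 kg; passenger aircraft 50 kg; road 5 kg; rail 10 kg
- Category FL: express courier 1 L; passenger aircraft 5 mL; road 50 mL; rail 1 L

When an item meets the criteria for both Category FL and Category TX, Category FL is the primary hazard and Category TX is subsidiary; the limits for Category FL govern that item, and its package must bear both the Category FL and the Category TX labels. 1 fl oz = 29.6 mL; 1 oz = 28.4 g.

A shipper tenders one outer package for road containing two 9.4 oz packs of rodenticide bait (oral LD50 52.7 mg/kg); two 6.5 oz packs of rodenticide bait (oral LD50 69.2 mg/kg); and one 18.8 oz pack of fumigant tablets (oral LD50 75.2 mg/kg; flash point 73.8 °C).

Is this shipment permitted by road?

No

The rodenticide bait has oral LD50 52.7 mg/kg, which is ≤ 100 mg/kg, so it is Category TX (Toxic).
Rodenticide bait: oral LD50 69.2 mg/kg ≤ 100 mg/kg → Category TX (Toxic).
The fumigant tablets have oral LD50 75.2 mg/kg, which is ≤ 100 mg/kg, so they are Category TX (Toxic).
Category TX net quantity: (two 9.4 oz packs = 533.92 g) + (two 6.5 oz packs = 369.2 g) + (one 18.8 oz pack = 533.92 g) = 1437.04 g.
That exceeds the Category TX road limit of 1 kg.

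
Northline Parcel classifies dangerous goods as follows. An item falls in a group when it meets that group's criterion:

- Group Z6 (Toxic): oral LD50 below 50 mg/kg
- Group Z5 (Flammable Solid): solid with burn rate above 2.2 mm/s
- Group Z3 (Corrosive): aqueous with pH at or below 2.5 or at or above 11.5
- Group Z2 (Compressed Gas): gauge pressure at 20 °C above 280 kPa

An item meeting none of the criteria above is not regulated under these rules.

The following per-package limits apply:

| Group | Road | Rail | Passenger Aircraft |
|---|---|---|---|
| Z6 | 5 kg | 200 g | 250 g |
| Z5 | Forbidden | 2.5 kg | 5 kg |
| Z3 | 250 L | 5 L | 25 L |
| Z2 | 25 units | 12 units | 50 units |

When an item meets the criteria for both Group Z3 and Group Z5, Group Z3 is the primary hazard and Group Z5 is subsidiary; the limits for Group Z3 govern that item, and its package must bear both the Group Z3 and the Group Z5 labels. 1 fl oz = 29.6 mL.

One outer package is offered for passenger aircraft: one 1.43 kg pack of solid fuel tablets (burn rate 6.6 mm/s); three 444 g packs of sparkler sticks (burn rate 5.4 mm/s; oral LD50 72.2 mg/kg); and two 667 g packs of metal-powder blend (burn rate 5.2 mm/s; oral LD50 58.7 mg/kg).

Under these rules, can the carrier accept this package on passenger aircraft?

Burn rate 6.6 mm/s meets the Group Z5 criterion (Flammable Solid), so the solid fuel tablets are Group Z5.
With burn rate 5.4 mm/s (> 2.2 mm/s), the sparkler sticks fall in Group Z5.
The metal-powder blend has burn rate 5.2 mm/s, which is > 2.2 mm/s, so it is Group Z5 (Flammable Solid).
Total Group Z5: 1.43 kg + (three 444 g packs = 1.332 kg) + (two 667 g packs = 1.334 kg) = 4.096 kg.
4.096 kg is within the passenger aircraft limit of 5 kg for Group Z5.

Yes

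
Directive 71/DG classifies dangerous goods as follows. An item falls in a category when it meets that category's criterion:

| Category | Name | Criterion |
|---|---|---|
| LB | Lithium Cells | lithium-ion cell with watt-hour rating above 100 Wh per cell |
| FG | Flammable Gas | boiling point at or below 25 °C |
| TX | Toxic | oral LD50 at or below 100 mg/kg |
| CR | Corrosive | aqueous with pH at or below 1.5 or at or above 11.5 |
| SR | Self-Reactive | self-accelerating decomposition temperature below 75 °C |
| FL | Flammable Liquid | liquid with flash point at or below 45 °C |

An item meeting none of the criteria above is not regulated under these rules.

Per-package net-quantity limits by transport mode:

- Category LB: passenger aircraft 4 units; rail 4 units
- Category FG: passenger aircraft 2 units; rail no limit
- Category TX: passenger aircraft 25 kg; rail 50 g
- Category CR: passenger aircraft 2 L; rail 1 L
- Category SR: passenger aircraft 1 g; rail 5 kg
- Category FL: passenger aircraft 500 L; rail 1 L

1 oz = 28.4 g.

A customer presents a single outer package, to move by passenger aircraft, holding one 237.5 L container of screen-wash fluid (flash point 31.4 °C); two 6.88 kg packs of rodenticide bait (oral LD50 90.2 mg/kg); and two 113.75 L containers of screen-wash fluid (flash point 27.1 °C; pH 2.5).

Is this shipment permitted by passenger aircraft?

Yes

Flash point 31.4 °C meets the Category FL criterion (Flammable Liquid), so the screen-wash fluid is Category FL.
With oral LD50 90.2 mg/kg (≤ 100 mg/kg), the rodenticide bait falls in Category TX.
The screen-wash fluid has flash point 27.1 °C, which is ≤ 45 °C, so it is Category FL (Flammable Liquid).
Category TX quantity: two 6.88 kg packs = 13.76 kg.
13.76 kg ≤ 25 kg (passenger aircraft limit, Category TX) — within limit.
Category FL net quantity: 237.5 L + (two 113.75 L containers = 227.5 L) = 465 L.
That is within the Category FL passenger aircraft limit of 500 L.
Every hazard category is within its passenger aircraft limit and no segregation rule is violated.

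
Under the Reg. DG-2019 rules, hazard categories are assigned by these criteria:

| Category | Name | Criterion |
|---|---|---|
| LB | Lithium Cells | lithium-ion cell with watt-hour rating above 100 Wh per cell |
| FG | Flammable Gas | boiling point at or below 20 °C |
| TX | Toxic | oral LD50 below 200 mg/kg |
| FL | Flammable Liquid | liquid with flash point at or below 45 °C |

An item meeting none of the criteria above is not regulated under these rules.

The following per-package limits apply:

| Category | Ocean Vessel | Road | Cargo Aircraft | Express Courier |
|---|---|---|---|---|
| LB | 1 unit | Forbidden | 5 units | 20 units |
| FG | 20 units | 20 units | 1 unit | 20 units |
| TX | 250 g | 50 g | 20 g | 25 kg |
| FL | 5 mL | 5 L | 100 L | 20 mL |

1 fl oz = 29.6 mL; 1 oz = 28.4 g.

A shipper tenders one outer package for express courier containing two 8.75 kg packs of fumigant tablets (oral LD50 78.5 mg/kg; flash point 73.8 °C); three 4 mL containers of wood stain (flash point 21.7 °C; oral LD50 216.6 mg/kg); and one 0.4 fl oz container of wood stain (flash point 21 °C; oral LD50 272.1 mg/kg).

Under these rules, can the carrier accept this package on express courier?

Oral LD50 78.5 mg/kg meets the Category TX criterion (Toxic), so the fumigant tablets are Category TX.
With flash point 21.7 °C (≤ 45 °C), the wood stain falls in Category FL.
With flash point 21 °C (≤ 45 °C), the wood stain falls in Category FL.
Total Category FL: (three 4 mL containers = 12 mL) + (one 0.4 fl oz container = 11.84 mL) = 23.84 mL.
23.84 mL > 20 mL (express courier limit, Category FL) — over the limit.
Category TX quantity: two 8.75 kg packs = 17.5 kg.
17.5 kg is within the express courier limit of 25 kg for Category TX.

No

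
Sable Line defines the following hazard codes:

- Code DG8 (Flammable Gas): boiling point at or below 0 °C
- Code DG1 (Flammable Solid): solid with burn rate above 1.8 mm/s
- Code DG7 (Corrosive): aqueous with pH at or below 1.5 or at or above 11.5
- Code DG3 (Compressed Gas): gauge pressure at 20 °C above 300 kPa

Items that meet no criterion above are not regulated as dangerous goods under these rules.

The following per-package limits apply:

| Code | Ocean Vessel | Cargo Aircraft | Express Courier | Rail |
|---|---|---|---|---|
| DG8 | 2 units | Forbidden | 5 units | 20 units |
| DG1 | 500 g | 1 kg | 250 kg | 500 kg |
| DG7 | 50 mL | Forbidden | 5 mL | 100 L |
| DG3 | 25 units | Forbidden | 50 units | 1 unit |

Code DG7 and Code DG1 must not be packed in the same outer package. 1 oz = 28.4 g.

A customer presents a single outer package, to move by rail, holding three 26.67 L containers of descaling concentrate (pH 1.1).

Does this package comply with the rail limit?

Yes

The descaling concentrate has pH 1.1, which is ≤ 1.5, so it is Code DG7 (Corrosive).
Code DG7 quantity: three 26.67 L containers = 80.01 L.
80.01 L is within the rail limit of 100 L for Code DG7.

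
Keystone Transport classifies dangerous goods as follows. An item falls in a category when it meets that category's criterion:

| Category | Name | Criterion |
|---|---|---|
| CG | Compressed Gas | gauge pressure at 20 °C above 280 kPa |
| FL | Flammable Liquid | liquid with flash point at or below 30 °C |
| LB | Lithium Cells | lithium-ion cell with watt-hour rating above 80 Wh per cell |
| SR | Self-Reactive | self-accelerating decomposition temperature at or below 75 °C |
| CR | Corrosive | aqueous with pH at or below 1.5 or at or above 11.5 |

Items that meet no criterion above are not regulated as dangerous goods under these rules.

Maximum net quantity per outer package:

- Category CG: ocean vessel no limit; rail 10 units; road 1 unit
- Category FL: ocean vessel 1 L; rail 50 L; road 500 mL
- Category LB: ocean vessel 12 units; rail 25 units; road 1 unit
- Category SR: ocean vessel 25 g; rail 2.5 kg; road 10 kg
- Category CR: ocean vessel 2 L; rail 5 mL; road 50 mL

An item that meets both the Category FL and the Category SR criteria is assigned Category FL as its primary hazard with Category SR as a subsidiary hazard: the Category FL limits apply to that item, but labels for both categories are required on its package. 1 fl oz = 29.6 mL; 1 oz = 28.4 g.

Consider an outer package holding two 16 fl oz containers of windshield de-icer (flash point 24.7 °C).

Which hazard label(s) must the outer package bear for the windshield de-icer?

Category FL

Flash point 24.7 °C meets the Category FL criterion (Flammable Liquid), so the windshield de-icer is Category FL.
Only the Category FL label is required.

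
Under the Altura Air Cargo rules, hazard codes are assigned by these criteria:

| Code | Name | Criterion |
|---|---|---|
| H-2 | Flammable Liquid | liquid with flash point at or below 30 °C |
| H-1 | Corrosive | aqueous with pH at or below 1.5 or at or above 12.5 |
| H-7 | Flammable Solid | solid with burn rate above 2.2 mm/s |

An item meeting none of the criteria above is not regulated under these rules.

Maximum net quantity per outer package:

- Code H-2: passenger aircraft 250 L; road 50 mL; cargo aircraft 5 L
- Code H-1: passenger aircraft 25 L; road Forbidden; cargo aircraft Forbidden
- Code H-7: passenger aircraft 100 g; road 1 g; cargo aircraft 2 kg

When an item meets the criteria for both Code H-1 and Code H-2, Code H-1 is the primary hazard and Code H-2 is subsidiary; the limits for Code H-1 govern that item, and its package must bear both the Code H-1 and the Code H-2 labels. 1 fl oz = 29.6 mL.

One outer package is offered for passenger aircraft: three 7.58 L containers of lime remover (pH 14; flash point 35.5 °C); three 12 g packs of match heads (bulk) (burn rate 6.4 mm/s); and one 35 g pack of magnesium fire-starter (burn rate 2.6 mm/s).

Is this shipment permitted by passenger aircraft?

Yes

pH 14 meets the Code H-1 criterion (Corrosive), so the lime remover is Code H-1.
The match heads (bulk) have burn rate 6.4 mm/s, which is > 2.2 mm/s, so they are Code H-7 (Flammable Solid).
Burn rate 2.6 mm/s meets the Code H-7 criterion (Flammable Solid), so the magnesium fire-starter is Code H-7.
Total Code H-7: (three 12 g packs = 36 g) + 35 g = 71 g.
71 g is within the passenger aircraft limit of 100 g for Code H-7.
Code H-1 quantity: three 7.58 L containers = 22.74 L.
22.74 L ≤ 25 L (passenger aircraft limit, Code H-1) — within limit.
Every hazard code is within its passenger aircraft limit and no segregation rule is violated.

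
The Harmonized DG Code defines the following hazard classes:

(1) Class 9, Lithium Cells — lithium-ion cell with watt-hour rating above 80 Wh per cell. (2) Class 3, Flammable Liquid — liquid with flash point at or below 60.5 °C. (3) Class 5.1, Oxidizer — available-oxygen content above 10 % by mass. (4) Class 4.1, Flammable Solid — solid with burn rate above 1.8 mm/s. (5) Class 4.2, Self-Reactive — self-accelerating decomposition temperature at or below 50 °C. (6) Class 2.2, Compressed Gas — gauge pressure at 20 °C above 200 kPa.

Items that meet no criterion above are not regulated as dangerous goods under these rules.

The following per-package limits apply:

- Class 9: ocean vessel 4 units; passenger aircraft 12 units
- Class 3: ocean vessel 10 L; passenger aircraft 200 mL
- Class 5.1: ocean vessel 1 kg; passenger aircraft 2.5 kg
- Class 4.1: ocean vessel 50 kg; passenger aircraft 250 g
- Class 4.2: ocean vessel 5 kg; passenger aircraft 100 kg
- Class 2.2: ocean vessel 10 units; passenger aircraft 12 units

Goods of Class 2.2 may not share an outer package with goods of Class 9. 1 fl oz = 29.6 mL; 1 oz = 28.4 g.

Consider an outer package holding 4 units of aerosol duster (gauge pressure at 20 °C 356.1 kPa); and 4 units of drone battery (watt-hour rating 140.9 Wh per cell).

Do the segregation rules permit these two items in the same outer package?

Aerosol duster: gauge pressure at 20 °C 356.1 kPa > 200 kPa → Class 2.2 (Compressed Gas).
Watt-hour rating 140.9 Wh per cell meets the Class 9 criterion (Lithium Cells), so the drone battery is Class 9.
Class 2.2 and Class 9 may not share an outer package.

No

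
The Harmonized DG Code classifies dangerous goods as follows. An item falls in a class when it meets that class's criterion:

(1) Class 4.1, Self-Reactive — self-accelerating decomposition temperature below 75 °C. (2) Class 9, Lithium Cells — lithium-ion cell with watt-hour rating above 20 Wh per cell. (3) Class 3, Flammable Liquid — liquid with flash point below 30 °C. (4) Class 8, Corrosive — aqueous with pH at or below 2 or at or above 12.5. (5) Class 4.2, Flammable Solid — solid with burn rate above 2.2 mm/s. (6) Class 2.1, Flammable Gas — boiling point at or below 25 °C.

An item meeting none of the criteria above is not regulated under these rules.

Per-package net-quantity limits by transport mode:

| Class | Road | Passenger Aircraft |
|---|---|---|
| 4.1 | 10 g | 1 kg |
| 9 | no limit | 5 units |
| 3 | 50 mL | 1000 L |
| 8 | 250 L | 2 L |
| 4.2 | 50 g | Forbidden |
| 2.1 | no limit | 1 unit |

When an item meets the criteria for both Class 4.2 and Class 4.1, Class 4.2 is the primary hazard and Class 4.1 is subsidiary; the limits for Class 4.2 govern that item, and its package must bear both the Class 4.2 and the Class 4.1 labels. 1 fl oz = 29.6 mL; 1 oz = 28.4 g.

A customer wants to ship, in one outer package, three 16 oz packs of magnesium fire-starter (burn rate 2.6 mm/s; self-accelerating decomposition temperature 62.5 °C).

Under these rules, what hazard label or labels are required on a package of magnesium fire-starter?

Class 4.1 and 4.2

Burn rate 2.6 mm/s meets the Class 4.2 criterion (Flammable Solid), so the magnesium fire-starter is Class 4.2.
The magnesium fire-starter has self-accelerating decomposition temperature 62.5 °C, which is < 75 °C, so it is Class 4.1 (Self-Reactive).
By the precedence rule Class 4.2 is primary and Class 4.1 is subsidiary, and that rule requires both labels on the package.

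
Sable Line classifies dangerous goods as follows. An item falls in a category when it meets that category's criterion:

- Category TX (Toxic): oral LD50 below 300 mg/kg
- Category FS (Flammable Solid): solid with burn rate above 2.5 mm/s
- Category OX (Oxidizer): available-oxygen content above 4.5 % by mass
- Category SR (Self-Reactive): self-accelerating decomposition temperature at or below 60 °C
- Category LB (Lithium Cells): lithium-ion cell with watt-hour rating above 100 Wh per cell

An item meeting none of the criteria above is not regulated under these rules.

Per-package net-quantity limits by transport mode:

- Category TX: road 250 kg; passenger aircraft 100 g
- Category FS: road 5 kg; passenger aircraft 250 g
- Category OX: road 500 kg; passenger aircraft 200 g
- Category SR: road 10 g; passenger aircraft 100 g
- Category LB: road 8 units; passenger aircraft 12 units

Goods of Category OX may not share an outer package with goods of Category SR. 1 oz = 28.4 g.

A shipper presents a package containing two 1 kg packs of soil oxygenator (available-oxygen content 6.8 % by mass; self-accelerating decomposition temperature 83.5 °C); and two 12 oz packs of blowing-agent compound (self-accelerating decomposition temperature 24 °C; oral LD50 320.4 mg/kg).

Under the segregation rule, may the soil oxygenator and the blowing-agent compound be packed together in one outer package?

No

Available-oxygen content 6.8 % by mass meets the Category OX criterion (Oxidizer), so the soil oxygenator is Category OX.
Self-accelerating decomposition temperature 24 °C meets the Category SR criterion (Self-Reactive), so the blowing-agent compound is Category SR.
Category OX and Category SR may not share an outer package.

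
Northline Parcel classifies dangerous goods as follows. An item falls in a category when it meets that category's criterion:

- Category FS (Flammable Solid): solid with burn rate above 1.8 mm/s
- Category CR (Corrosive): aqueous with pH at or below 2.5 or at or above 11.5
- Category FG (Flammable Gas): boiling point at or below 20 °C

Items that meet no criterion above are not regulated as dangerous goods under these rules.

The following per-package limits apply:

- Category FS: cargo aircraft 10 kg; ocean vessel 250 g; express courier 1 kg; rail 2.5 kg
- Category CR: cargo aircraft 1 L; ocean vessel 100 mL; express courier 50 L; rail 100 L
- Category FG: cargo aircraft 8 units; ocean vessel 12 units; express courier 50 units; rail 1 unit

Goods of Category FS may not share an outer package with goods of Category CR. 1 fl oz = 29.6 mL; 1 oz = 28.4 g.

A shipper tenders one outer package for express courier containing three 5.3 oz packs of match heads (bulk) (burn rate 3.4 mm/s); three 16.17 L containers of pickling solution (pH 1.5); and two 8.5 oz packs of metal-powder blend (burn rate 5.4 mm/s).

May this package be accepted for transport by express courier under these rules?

No

With burn rate 3.4 mm/s (> 1.8 mm/s), the match heads (bulk) fall in Category FS.
The pickling solution has pH 1.5, which is ≤ 2.5, so it is Category CR (Corrosive).
With burn rate 5.4 mm/s (> 1.8 mm/s), the metal-powder blend falls in Category FS.
Total Category FS: (three 5.3 oz packs = 451.56 g) + (two 8.5 oz packs = 482.8 g) = 934.36 g.
934.36 g is within the express courier limit of 1 kg for Category FS.
Category CR quantity: three 16.17 L containers = 48.51 L.
That is within the Category CR express courier limit of 50 L.
Category FS and Category CR may not share an outer package.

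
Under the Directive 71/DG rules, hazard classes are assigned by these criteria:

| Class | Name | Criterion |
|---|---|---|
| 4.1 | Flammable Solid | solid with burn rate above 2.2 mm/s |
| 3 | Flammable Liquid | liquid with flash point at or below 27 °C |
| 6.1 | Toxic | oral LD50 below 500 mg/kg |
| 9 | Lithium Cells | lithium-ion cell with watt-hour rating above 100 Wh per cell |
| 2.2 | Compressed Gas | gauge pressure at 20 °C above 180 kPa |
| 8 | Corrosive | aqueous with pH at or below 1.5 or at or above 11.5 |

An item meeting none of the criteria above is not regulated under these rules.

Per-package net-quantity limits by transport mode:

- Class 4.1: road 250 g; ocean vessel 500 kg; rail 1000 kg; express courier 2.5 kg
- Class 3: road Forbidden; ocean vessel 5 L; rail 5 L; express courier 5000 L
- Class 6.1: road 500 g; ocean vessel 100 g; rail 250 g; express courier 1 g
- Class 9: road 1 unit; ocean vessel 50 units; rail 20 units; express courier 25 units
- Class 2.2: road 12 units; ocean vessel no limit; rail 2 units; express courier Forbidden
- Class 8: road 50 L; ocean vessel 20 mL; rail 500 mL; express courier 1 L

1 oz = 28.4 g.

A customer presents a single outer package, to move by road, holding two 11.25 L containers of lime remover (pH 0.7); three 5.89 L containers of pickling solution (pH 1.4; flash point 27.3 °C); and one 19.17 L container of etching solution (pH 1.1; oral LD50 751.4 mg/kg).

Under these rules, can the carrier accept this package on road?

No

pH 0.7 meets the Class 8 criterion (Corrosive), so the lime remover is Class 8.
Pickling solution: pH 1.4 ≤ 1.5 → Class 8 (Corrosive).
Etching solution: pH 1.1 ≤ 1.5 → Class 8 (Corrosive).
Total Class 8: (two 11.25 L containers = 22.5 L) + (three 5.89 L containers = 17.67 L) + 19.17 L = 59.34 L.
59.34 L > 50 L (road limit, Class 8) — over the limit.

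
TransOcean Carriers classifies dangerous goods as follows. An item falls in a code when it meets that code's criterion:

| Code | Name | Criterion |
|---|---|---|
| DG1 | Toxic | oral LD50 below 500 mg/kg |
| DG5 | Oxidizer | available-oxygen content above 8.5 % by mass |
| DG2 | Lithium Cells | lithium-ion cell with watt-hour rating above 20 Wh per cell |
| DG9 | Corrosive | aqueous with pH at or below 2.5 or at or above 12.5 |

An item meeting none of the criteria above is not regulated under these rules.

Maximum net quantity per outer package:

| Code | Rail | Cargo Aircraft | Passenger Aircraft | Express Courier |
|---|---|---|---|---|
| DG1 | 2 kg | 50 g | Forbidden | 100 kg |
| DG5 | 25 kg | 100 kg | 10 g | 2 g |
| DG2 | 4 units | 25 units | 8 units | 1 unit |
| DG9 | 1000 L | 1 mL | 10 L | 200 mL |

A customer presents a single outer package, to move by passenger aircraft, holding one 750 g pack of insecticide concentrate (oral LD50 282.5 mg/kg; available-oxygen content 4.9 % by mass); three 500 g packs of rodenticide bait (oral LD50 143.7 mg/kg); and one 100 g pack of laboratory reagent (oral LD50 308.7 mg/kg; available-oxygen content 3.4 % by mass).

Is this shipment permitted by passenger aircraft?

Insecticide concentrate: oral LD50 282.5 mg/kg < 500 mg/kg → Code DG1 (Toxic).
The rodenticide bait has oral LD50 143.7 mg/kg, which is < 500 mg/kg, so it is Code DG1 (Toxic).
Oral LD50 308.7 mg/kg meets the Code DG1 criterion (Toxic), so the laboratory reagent is Code DG1.
Total Code DG1: 750 g + (three 500 g packs = 1.5 kg) + 100 g = 2.35 kg.
By passenger aircraft, Code DG1 is Forbidden regardless of quantity.

No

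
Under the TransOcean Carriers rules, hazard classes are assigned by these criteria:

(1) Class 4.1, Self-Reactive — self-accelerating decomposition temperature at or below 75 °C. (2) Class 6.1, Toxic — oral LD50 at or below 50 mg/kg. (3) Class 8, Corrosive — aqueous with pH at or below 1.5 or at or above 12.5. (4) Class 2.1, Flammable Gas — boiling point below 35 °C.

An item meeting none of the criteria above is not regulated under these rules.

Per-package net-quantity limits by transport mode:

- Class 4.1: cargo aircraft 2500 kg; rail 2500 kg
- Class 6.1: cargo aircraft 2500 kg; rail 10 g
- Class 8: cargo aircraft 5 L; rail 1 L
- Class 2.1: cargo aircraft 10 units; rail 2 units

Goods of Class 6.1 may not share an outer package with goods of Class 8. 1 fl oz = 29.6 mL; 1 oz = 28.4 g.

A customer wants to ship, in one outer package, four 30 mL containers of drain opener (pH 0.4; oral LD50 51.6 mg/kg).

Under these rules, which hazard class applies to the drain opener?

Class 8

With pH 0.4 (≤ 1.5), the drain opener falls in Class 8.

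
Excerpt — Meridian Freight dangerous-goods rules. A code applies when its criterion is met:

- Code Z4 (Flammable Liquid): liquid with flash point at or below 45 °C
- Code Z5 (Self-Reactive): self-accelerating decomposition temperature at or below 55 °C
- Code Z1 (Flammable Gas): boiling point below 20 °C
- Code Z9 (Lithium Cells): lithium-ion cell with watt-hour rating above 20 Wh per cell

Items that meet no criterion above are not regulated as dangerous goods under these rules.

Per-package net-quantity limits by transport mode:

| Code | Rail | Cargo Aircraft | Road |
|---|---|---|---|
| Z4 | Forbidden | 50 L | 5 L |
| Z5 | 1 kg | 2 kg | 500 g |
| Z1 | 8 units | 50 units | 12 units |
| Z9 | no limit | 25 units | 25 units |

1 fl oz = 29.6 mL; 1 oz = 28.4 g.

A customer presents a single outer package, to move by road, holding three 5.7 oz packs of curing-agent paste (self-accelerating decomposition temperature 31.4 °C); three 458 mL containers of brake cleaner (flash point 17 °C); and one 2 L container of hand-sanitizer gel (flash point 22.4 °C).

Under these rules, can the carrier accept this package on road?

Yes

Self-accelerating decomposition temperature 31.4 °C meets the Code Z5 criterion (Self-Reactive), so the curing-agent paste is Code Z5.
With flash point 17 °C (≤ 45 °C), the brake cleaner falls in Code Z4.
Flash point 22.4 °C meets the Code Z4 criterion (Flammable Liquid), so the hand-sanitizer gel is Code Z4.
Code Z4 net quantity: (three 458 mL containers = 1.374 L) + 2 L = 3.374 L.
3.374 L is within the road limit of 5 L for Code Z4.
Code Z5 quantity: three 5.7 oz packs = 485.64 g.
That is within the Code Z5 road limit of 500 g.
Every hazard code is within its road limit and no segregation rule is violated.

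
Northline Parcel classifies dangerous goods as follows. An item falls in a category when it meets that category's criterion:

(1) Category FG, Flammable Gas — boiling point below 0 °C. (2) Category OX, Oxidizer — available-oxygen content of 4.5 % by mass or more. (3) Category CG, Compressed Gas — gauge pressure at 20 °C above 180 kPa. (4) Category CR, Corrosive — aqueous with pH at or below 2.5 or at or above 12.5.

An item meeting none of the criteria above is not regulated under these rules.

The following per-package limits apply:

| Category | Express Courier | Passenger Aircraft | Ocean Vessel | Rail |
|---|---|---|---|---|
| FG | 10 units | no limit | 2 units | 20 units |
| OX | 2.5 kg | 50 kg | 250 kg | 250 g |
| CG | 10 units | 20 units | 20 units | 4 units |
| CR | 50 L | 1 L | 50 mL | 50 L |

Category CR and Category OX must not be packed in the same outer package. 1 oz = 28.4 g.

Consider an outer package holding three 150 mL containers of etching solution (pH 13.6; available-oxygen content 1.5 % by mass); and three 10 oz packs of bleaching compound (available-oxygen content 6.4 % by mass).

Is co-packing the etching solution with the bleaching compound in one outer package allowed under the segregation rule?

No

Etching solution: pH 13.6 ≥ 12.5 → Category CR (Corrosive).
Available-oxygen content 6.4 % by mass meets the Category OX criterion (Oxidizer), so the bleaching compound is Category OX.
Category CR and Category OX may not share an outer package.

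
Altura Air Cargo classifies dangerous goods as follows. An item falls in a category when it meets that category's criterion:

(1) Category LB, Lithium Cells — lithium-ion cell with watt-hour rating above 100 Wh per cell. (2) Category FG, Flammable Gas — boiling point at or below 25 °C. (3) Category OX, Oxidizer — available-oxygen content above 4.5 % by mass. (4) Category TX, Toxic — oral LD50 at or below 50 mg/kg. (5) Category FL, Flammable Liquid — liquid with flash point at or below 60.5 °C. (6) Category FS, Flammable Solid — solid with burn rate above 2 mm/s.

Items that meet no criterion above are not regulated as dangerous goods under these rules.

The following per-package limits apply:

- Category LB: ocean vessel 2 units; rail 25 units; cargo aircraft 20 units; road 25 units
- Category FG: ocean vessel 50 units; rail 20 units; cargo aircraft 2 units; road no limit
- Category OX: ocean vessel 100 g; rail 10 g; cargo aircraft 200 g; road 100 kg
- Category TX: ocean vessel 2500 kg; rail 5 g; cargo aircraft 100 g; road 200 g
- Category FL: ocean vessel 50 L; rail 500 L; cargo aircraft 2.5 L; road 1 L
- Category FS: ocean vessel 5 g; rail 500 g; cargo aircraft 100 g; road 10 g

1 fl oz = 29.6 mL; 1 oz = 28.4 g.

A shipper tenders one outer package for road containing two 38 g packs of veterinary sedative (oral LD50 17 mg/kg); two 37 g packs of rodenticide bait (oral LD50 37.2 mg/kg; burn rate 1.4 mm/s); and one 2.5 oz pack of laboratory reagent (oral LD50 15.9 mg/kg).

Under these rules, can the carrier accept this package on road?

No

With oral LD50 17 mg/kg (≤ 50 mg/kg), the veterinary sedative falls in Category TX.
Rodenticide bait: oral LD50 37.2 mg/kg ≤ 50 mg/kg → Category TX (Toxic).
With oral LD50 15.9 mg/kg (≤ 50 mg/kg), the laboratory reagent falls in Category TX.
Total Category TX: (two 38 g packs = 76 g) + (two 37 g packs = 74 g) + (one 2.5 oz pack = 71 g) = 221 g.
221 g exceeds the road limit of 200 g for Category TX.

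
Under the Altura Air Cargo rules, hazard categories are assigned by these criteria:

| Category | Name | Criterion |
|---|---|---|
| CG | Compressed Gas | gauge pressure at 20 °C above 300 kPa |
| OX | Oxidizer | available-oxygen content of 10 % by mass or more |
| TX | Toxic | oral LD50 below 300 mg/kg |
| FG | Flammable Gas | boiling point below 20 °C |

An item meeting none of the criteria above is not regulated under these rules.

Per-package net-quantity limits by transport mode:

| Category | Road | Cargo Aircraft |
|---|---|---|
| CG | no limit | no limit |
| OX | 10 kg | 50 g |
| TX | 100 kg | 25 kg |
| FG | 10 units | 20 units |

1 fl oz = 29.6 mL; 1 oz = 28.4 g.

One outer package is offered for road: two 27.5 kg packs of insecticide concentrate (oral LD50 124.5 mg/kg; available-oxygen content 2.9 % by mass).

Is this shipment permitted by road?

Oral LD50 124.5 mg/kg meets the Category TX criterion (Toxic), so the insecticide concentrate is Category TX.
Category TX quantity: two 27.5 kg packs = 55 kg.
55 kg is within the road limit of 100 kg for Category TX.

Yes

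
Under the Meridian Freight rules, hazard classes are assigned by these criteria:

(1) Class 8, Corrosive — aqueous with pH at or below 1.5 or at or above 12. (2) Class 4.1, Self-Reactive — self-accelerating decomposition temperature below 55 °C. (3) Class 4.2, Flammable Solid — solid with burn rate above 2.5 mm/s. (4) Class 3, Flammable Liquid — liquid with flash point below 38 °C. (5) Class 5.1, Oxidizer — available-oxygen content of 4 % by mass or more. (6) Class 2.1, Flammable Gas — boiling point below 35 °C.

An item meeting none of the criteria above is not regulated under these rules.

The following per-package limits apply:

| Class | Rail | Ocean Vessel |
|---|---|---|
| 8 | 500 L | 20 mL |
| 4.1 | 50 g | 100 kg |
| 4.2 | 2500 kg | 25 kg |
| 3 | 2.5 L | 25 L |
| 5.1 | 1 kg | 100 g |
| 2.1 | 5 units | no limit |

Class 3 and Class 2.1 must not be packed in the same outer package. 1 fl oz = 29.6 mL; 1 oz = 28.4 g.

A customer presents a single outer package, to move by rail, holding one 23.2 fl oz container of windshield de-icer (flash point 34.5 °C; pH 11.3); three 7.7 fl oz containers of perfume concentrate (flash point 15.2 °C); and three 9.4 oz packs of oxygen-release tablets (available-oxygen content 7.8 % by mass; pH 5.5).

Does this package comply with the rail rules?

With flash point 34.5 °C (< 38 °C), the windshield de-icer falls in Class 3.
Perfume concentrate: flash point 15.2 °C < 38 °C → Class 3 (Flammable Liquid).
The oxygen-release tablets have available-oxygen content 7.8 % by mass, which is ≥ 4 % by mass, so they are Class 5.1 (Oxidizer).
Total Class 3: (one 23.2 fl oz container = 686.72 mL) + (three 7.7 fl oz containers = 683.76 mL) = 1370.48 mL.
1370.48 mL ≤ 2.5 L (rail limit, Class 3) — within limit.
Class 5.1 quantity: three 9.4 oz packs = 800.88 g.
800.88 g ≤ 1 kg (rail limit, Class 5.1) — within limit.
The segregation rule (Class 3 with Class 2.1) does not apply to Class 3 with Class 5.1.
Every hazard class is within its rail limit and no segregation rule is violated.

Yes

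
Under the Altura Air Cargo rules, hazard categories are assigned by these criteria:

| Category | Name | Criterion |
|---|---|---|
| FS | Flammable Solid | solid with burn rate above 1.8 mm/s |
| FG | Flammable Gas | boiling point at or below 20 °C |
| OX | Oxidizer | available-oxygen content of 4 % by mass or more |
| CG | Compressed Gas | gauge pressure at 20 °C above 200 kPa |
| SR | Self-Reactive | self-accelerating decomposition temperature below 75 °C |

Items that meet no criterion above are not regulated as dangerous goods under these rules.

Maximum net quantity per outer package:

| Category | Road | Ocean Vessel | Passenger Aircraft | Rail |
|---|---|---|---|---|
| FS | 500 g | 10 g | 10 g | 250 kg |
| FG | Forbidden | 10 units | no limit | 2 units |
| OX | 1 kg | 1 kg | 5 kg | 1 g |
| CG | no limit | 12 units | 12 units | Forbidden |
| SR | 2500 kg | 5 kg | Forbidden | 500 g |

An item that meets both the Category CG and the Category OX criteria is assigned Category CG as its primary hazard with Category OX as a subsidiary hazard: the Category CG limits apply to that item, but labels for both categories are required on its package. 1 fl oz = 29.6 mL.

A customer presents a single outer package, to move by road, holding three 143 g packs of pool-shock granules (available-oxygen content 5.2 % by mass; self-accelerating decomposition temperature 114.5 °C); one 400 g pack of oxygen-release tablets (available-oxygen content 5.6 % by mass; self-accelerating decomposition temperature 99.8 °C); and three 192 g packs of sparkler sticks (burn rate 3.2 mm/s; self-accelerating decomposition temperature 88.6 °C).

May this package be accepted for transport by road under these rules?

With available-oxygen content 5.2 % by mass (≥ 4 % by mass), the pool-shock granules fall in Category OX.
Available-oxygen content 5.6 % by mass meets the Category OX criterion (Oxidizer), so the oxygen-release tablets are Category OX.
Sparkler sticks: burn rate 3.2 mm/s > 1.8 mm/s → Category FS (Flammable Solid).
Total Category OX: (three 143 g packs = 429 g) + 400 g = 829 g.
829 g is within the road limit of 1 kg for Category OX.
Category FS quantity: three 192 g packs = 576 g.
576 g > 500 g (road limit, Category FS) — over the limit.

No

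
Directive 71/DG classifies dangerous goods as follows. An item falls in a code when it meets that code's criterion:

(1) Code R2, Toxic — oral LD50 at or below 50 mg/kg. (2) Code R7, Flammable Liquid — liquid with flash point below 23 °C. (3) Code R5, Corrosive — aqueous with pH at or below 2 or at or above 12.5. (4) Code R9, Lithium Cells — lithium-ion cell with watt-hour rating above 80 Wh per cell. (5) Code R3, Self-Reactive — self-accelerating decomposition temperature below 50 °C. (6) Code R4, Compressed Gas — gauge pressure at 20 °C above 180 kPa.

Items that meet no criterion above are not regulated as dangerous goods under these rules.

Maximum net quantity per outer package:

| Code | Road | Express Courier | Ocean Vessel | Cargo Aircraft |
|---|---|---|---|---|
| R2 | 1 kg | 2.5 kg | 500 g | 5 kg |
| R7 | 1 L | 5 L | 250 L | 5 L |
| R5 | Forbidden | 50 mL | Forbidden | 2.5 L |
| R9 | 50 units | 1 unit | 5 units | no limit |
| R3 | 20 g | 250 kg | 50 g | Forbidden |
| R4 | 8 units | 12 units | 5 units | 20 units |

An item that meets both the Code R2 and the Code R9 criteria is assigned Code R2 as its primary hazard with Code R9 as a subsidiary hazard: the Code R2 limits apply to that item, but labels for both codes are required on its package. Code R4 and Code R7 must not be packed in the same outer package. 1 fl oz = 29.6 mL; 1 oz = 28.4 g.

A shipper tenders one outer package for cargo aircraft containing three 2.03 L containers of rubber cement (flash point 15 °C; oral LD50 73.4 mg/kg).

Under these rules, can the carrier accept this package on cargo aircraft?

No

With flash point 15 °C (< 23 °C), the rubber cement falls in Code R7.
Code R7 quantity: three 2.03 L containers = 6.09 L.
That exceeds the Code R7 cargo aircraft limit of 5 L.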